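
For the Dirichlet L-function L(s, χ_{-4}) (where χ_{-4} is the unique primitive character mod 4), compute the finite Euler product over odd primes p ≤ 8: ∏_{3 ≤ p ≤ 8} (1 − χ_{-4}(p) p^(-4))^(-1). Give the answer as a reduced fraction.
∏ = 40516875/40968512

The odd primes p ≤ 8 are [3, 5, 7]. For each, χ(p) = 1 if p ≡ 1 mod 4, χ(p) = −1 if p ≡ 3 mod 4. Taking (1 − χ(p)/p^4)^(-1) = p^4/(p^4 − χ(p)): (1 − (-1)/3^4)^(-1) · (1 − (1)/5^4)^(-1) · (1 − (-1)/7^4)^(-1) = 40516875/40968512.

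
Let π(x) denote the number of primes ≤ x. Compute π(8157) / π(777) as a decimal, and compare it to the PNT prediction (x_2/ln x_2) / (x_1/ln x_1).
π(8157)/π(777) = 1023/137 ≈ 7.4672;  PNT prediction ≈ 7.7575.

π(777) = 137 and π(8157) = 1023, so π(8157)/π(777) ≈ 7.4672. The PNT-predicted ratio is (8157/ln(8157)) / (777/ln(777)) ≈ 7.7575. The two agree to within a few percent, as expected.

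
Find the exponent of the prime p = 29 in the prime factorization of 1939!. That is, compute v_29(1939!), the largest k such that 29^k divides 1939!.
v_29(1939!) = 68

Legendre's formula: v_p(n!) = Σ_{k ≥ 1} ⌊n / p^k⌋. For p = 29, n = 1939, the terms are:
  ⌊1939/29^1⌋ = ⌊1939/29⌋ = 66
  ⌊1939/29^2⌋ = ⌊1939/841⌋ = 2
(the next term ⌊1939/29^3⌋ = 0, terminating the sum). Summing: v_29(1939!) = 66 + 2 = 68.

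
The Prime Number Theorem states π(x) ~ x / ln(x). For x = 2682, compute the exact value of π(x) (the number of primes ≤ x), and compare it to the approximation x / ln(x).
π(2682) = 388;  x/ln(x) ≈ 339.74;  relative error ≈ 12.44%.

Directly count primes up to 2682: π(2682) = 388. The PNT approximation gives 2682/ln(2682) ≈ 2682/7.89432 ≈ 339.74. Relative error (π(x) − x/ln(x)) / π(x) ≈ 12.44%; the approximation is known to undercount slightly (Li(x) is a better estimate).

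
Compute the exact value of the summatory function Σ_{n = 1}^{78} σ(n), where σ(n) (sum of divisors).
Σ_{n ≤ 78} σ(n) = 5048

Compute σ(n) for each 1 ≤ n ≤ 78: σ(1) = 1, σ(2) = 3, σ(3) = 4, σ(4) = 7, σ(5) = 6, σ(6) = 12, σ(7) = 8, σ(8) = 15, σ(9) = 13, σ(10) = 18, σ(11) = 12, σ(12) = 28, σ(13) = 14, σ(14) = 24, σ(15) = 24, σ(16) = 31, σ(17) = 18, σ(18) = 39, σ(19) = 20, σ(20) = 42, σ(21) = 32, σ(22) = 36, σ(23) = 24, σ(24) = 60, σ(25) = 31, σ(26) = 42, σ(27) = 40, σ(28) = 56, σ(29) = 30, σ(30) = 72, σ(31) = 32, σ(32) = 63, σ(33) = 48, σ(34) = 54, σ(35) = 48, σ(36) = 91, σ(37) = 38, σ(38) = 60, σ(39) = 56, σ(40) = 90, σ(41) = 42, σ(42) = 96, σ(43) = 44, σ(44) = 84, σ(45) = 78, σ(46) = 72, σ(47) = 48, σ(48) = 124, σ(49) = 57, σ(50) = 93, σ(51) = 72, σ(52) = 98, σ(53) = 54, σ(54) = 120, σ(55) = 72, σ(56) = 120, σ(57) = 80, σ(58) = 90, σ(59) = 60, σ(60) = 168, σ(61) = 62, σ(62) = 96, σ(63) = 104, σ(64) = 127, σ(65) = 84, σ(66) = 144, σ(67) = 68, σ(68) = 126, σ(69) = 96, σ(70) = 144, σ(71) = 72, σ(72) = 195, σ(73) = 74, σ(74) = 114, σ(75) = 124, σ(76) = 140, σ(77) = 96, σ(78) = 168. Summing all 78 values: 5048. (Average order: Σ_{n ≤ x} σ(n) ~ (π²/12) x². For x = 78, (π²/12)·78² ≈ 5003.89.)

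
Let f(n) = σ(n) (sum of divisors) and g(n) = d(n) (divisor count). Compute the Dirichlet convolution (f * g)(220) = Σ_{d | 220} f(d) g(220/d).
(σ * d)(220) = 1792

Divisors of 220: [1, 2, 4, 5, 10, 11, 20, 22, 44, 55, 110, 220]. For each d | 220:
  d = 1: σ(1) · d(220/1) = 1 · 12 = 12
  d = 2: σ(2) · d(220/2) = 3 · 8 = 24
  d = 4: σ(4) · d(220/4) = 7 · 4 = 28
  d = 5: σ(5) · d(220/5) = 6 · 6 = 36
  d = 10: σ(10) · d(220/10) = 18 · 4 = 72
  d = 11: σ(11) · d(220/11) = 12 · 6 = 72
  d = 20: σ(20) · d(220/20) = 42 · 2 = 84
  d = 22: σ(22) · d(220/22) = 36 · 4 = 144
  d = 44: σ(44) · d(220/44) = 84 · 2 = 168
  d = 55: σ(55) · d(220/55) = 72 · 3 = 216
  d = 110: σ(110) · d(220/110) = 216 · 2 = 432
  d = 220: σ(220) · d(220/220) = 504 · 1 = 504
Summing: (σ * d)(220) = 12 + 24 + 28 + 36 + 72 + 72 + 84 + 144 + 168 + 216 + 432 + 504 = 1792.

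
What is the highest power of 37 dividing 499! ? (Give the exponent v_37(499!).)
v_37(499!) = 13

Legendre's formula: v_p(n!) = Σ_{k ≥ 1} ⌊n / p^k⌋. For p = 37, n = 499, the terms are:
  ⌊499/37^1⌋ = ⌊499/37⌋ = 13
(the next term ⌊499/37^2⌋ = 0, terminating the sum). Summing: v_37(499!) = 13 = 13.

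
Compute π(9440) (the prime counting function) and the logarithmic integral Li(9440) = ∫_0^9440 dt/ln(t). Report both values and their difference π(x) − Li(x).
π(9440) = 1170;  Li(9440) ≈ 1185.15;  π(x) − Li(x) ≈ -15.15.

Direct count of primes ≤ 9440 gives π(9440) = 1170. Numerical evaluation of the logarithmic integral gives Li(9440) ≈ 1185.15. The difference π(x) − Li(x) ≈ -15.15 is typically negative for small/moderate x (Li(x) overestimates), though Littlewood's theorem shows this sign changes infinitely often.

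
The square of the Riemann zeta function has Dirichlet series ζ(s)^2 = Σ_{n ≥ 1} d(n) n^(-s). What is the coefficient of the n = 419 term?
d(419) = 2

ζ(s)^2 = (Σ 1/m^s)(Σ 1/k^s). The coefficient of 1/n^s in the product is the number of ordered pairs (m, k) with mk = n, which equals d(n). For n = 419, divisors are [1, 419], so d(419) = 2.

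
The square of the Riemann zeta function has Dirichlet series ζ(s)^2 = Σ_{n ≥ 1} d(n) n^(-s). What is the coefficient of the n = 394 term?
d(394) = 4

ζ(s)^2 = (Σ 1/m^s)(Σ 1/k^s). The coefficient of 1/n^s in the product is the number of ordered pairs (m, k) with mk = n, which equals d(n). For n = 394, divisors are [1, 2, 197, 394], so d(394) = 4.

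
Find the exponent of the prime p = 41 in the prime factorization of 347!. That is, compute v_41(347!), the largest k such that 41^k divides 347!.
v_41(347!) = 8

Legendre's formula: v_p(n!) = Σ_{k ≥ 1} ⌊n / p^k⌋. For p = 41, n = 347, the terms are:
  ⌊347/41^1⌋ = ⌊347/41⌋ = 8
(the next term ⌊347/41^2⌋ = 0, terminating the sum). Summing: v_41(347!) = 8 = 8.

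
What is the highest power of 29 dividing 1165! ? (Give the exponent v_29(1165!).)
v_29(1165!) = 41

Legendre's formula: v_p(n!) = Σ_{k ≥ 1} ⌊n / p^k⌋. For p = 29, n = 1165, the terms are:
  ⌊1165/29^1⌋ = ⌊1165/29⌋ = 40
  ⌊1165/29^2⌋ = ⌊1165/841⌋ = 1
(the next term ⌊1165/29^3⌋ = 0, terminating the sum). Summing: v_29(1165!) = 40 + 1 = 41.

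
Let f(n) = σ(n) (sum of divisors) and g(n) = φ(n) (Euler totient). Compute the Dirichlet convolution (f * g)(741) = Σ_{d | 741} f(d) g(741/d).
(σ * φ)(741) = 5928

Divisors of 741: [1, 3, 13, 19, 39, 57, 247, 741]. For each d | 741:
  d = 1: σ(1) · φ(741/1) = 1 · 432 = 432
  d = 3: σ(3) · φ(741/3) = 4 · 216 = 864
  d = 13: σ(13) · φ(741/13) = 14 · 36 = 504
  d = 19: σ(19) · φ(741/19) = 20 · 24 = 480
  d = 39: σ(39) · φ(741/39) = 56 · 18 = 1008
  d = 57: σ(57) · φ(741/57) = 80 · 12 = 960
  d = 247: σ(247) · φ(741/247) = 280 · 2 = 560
  d = 741: σ(741) · φ(741/741) = 1120 · 1 = 1120
Summing: (σ * φ)(741) = 432 + 864 + 504 + 480 + 1008 + 960 + 560 + 1120 = 5928.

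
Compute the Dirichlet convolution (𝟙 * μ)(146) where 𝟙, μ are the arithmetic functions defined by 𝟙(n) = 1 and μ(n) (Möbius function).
(𝟙 * μ)(146) = 0

Divisors of 146: [1, 2, 73, 146]. For each d | 146:
  d = 1: 𝟙(1) · μ(146/1) = 1 · 1 = 1
  d = 2: 𝟙(2) · μ(146/2) = 1 · -1 = -1
  d = 73: 𝟙(73) · μ(146/73) = 1 · -1 = -1
  d = 146: 𝟙(146) · μ(146/146) = 1 · 1 = 1
Summing: (𝟙 * μ)(146) = 1 + -1 + -1 + 1 = 0.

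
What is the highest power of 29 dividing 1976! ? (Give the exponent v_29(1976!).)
v_29(1976!) = 70

Legendre's formula: v_p(n!) = Σ_{k ≥ 1} ⌊n / p^k⌋. For p = 29, n = 1976, the terms are:
  ⌊1976/29^1⌋ = ⌊1976/29⌋ = 68
  ⌊1976/29^2⌋ = ⌊1976/841⌋ = 2
(the next term ⌊1976/29^3⌋ = 0, terminating the sum). Summing: v_29(1976!) = 68 + 2 = 70.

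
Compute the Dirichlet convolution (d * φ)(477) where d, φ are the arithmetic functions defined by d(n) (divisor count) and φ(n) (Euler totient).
(d * φ)(477) = 702

Divisors of 477: [1, 3, 9, 53, 159, 477]. For each d | 477:
  d = 1: d(1) · φ(477/1) = 1 · 312 = 312
  d = 3: d(3) · φ(477/3) = 2 · 104 = 208
  d = 9: d(9) · φ(477/9) = 3 · 52 = 156
  d = 53: d(53) · φ(477/53) = 2 · 6 = 12
  d = 159: d(159) · φ(477/159) = 4 · 2 = 8
  d = 477: d(477) · φ(477/477) = 6 · 1 = 6
Summing: (d * φ)(477) = 312 + 208 + 156 + 12 + 8 + 6 = 702.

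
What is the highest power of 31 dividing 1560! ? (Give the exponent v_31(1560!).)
v_31(1560!) = 51

Legendre's formula: v_p(n!) = Σ_{k ≥ 1} ⌊n / p^k⌋. For p = 31, n = 1560, the terms are:
  ⌊1560/31^1⌋ = ⌊1560/31⌋ = 50
  ⌊1560/31^2⌋ = ⌊1560/961⌋ = 1
(the next term ⌊1560/31^3⌋ = 0, terminating the sum). Summing: v_31(1560!) = 50 + 1 = 51.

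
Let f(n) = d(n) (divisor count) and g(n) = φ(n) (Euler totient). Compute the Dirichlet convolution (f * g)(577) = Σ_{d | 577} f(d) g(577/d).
(d * φ)(577) = 578

Divisors of 577: [1, 577]. For each d | 577:
  d = 1: d(1) · φ(577/1) = 1 · 576 = 576
  d = 577: d(577) · φ(577/577) = 2 · 1 = 2
Summing: (d * φ)(577) = 576 + 2 = 578.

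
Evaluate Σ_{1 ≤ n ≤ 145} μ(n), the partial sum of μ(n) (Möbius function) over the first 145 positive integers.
Σ_{n ≤ 145} μ(n) = 0

Compute μ(n) for each 1 ≤ n ≤ 145: μ(1) = 1, μ(2) = -1, μ(3) = -1, μ(4) = 0, μ(5) = -1, μ(6) = 1, μ(7) = -1, μ(8) = 0, μ(9) = 0, μ(10) = 1, μ(11) = -1, μ(12) = 0, μ(13) = -1, μ(14) = 1, μ(15) = 1, μ(16) = 0, μ(17) = -1, μ(18) = 0, μ(19) = -1, μ(20) = 0, μ(21) = 1, μ(22) = 1, μ(23) = -1, μ(24) = 0, μ(25) = 0, μ(26) = 1, μ(27) = 0, μ(28) = 0, μ(29) = -1, μ(30) = -1, μ(31) = -1, μ(32) = 0, μ(33) = 1, μ(34) = 1, μ(35) = 1, μ(36) = 0, μ(37) = -1, μ(38) = 1, μ(39) = 1, μ(40) = 0, μ(41) = -1, μ(42) = -1, μ(43) = -1, μ(44) = 0, μ(45) = 0, μ(46) = 1, μ(47) = -1, μ(48) = 0, μ(49) = 0, μ(50) = 0, μ(51) = 1, μ(52) = 0, μ(53) = -1, μ(54) = 0, μ(55) = 1, μ(56) = 0, μ(57) = 1, μ(58) = 1, μ(59) = -1, μ(60) = 0, μ(61) = -1, μ(62) = 1, μ(63) = 0, μ(64) = 0, μ(65) = 1, μ(66) = -1, μ(67) = -1, μ(68) = 0, μ(69) = 1, μ(70) = -1, μ(71) = -1, μ(72) = 0, μ(73) = -1, μ(74) = 1, μ(75) = 0, μ(76) = 0, μ(77) = 1, μ(78) = -1, μ(79) = -1, μ(80) = 0, μ(81) = 0, μ(82) = 1, μ(83) = -1, μ(84) = 0, μ(85) = 1, μ(86) = 1, μ(87) = 1, μ(88) = 0, μ(89) = -1, μ(90) = 0, μ(91) = 1, μ(92) = 0, μ(93) = 1, μ(94) = 1, μ(95) = 1, μ(96) = 0, μ(97) = -1, μ(98) = 0, μ(99) = 0, μ(100) = 0, μ(101) = -1, μ(102) = -1, μ(103) = -1, μ(104) = 0, μ(105) = -1, μ(106) = 1, μ(107) = -1, μ(108) = 0, μ(109) = -1, μ(110) = -1, μ(111) = 1, μ(112) = 0, μ(113) = -1, μ(114) = -1, μ(115) = 1, μ(116) = 0, μ(117) = 0, μ(118) = 1, μ(119) = 1, μ(120) = 0, μ(121) = 0, μ(122) = 1, μ(123) = 1, μ(124) = 0, μ(125) = 0, μ(126) = 0, μ(127) = -1, μ(128) = 0, μ(129) = 1, μ(130) = -1, μ(131) = -1, μ(132) = 0, μ(133) = 1, μ(134) = 1, μ(135) = 0, μ(136) = 0, μ(137) = -1, μ(138) = -1, μ(139) = -1, μ(140) = 0, μ(141) = 1, μ(142) = 1, μ(143) = 1, μ(144) = 0, μ(145) = 1. Summing all 145 values: 0. (Mertens function M(x) = Σ_{n ≤ x} μ(n); on average M(x) should be small (PNT ⟺ M(x) = o(x)).)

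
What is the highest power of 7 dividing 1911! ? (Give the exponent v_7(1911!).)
v_7(1911!) = 317

Legendre's formula: v_p(n!) = Σ_{k ≥ 1} ⌊n / p^k⌋. For p = 7, n = 1911, the terms are:
  ⌊1911/7^1⌋ = ⌊1911/7⌋ = 273
  ⌊1911/7^2⌋ = ⌊1911/49⌋ = 39
  ⌊1911/7^3⌋ = ⌊1911/343⌋ = 5
(the next term ⌊1911/7^4⌋ = 0, terminating the sum). Summing: v_7(1911!) = 273 + 39 + 5 = 317.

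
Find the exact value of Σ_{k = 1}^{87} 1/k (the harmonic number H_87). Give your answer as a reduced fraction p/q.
H_87 = 3706795349055853229324900260857622319/734184632222154704090370027645633600

Direct summation: H_87 = 1 + 1/2 + ... + 1/87. The least common denominator is lcm(1, ..., 87) = 8076030954443701744994070304101969600; over this denominator the numerator is 8076030954443701744994070304101969600 + 4038015477221850872497035152050984800 + 2692010318147900581664690101367323200 + 2019007738610925436248517576025492400 + 1615206190888740348998814060820393920 + 1346005159073950290832345050683661600 + 1153718707777671677856295757728852800 + 1009503869305462718124258788012746200 + 897336772715966860554896700455774400 + 807603095444370174499407030410196960 + 734184632222154704090370027645633600 + 673002579536975145416172525341830800 + 621233150341823211153390023392459200 + 576859353888835838928147878864426400 + 538402063629580116332938020273464640 + 504751934652731359062129394006373100 + 475060644379041279117298253182468800 + 448668386357983430277448350227887200 + 425054260760194828683898437057998400 + 403801547722185087249703515205098480 + 384572902592557225952098585909617600 + 367092316111077352045185013822816800 + 351131780627987032391046534960955200 + 336501289768487572708086262670915400 + 323041238177748069799762812164078784 + 310616575170911605576695011696229600 + 299112257571988953518298900151924800 + 288429676944417919464073939432213200 + 278483826015300060172209320831102400 + 269201031814790058166469010136732320 + 260517127562700056290131300132321600 + 252375967326365679531064697003186550 + 244728210740718234696790009215211200 + 237530322189520639558649126591234400 + 230743741555534335571259151545770560 + 224334193178991715138724175113943600 + 218271106876856803918758656867620800 + 212527130380097414341949218528999200 + 207077716780607737051130007797486400 + 201900773861092543624851757602549240 + 196976364742529310853513909856145600 + 192286451296278612976049292954808800 + 187814673359155854534745821025627200 + 183546158055538676022592506911408400 + 179467354543193372110979340091154880 + 175565890313993516195523267480477600 + 171830445839227696702001495831956800 + 168250644884243786354043131335457700 + 164816958253953096836613679675550400 + 161520619088874034899881406082039392 + 158353548126347093039099417727489600 + 155308287585455802788347505848114800 + 152377942536673617830076798190603200 + 149556128785994476759149450075962400 + 146836926444430940818074005529126720 + 144214838472208959732036969716106600 + 141684753586731609561299479019332800 + 139241913007650030086104660415551200 + 136881880583791554999899496679694400 + 134600515907395029083234505068366160 + 132393950072847569590066726296753600 + 130258563781350028145065650066160800 + 128190967530852408650699528636539200 + 126187983663182839765532348501593275 + 124246630068364642230678004678491840 + 122364105370359117348395004607605600 + 120537775439458234999911497076148800 + 118765161094760319779324563295617200 + 117043926875995677463682178320318400 + 115371870777767167785629575772885280 + 113746914851319742887240426818337600 + 112167096589495857569362087556971800 + 110630561019776736232795483617835200 + 109135553438428401959379328433810400 + 107680412725916023266587604054692928 + 106263565190048707170974609264499600 + 104883518888879243441481432520804800 + 103538858390303868525565003898743200 + 102228239929667110696127472203822400 + 100950386930546271812425878801274620 + 99704085857329651172766300050641600 + 98488182371264655426756954928072800 + 97301577764381948734868316916891200 + 96143225648139306488024646477404400 + 95012128875808255823459650636493760 + 93907336679577927267372910512813600 + 92827942005100020057403106943700800 = 40774748839614385522573902869433845509, so H_87 = 40774748839614385522573902869433845509/8076030954443701744994070304101969600; reducing by gcd(40774748839614385522573902869433845509, 8076030954443701744994070304101969600) = 11 gives 3706795349055853229324900260857622319/734184632222154704090370027645633600 ≈ 5.04886. (The PNT-adjacent estimate ln(87) + γ ≈ 5.04312 matches within O(1/n).)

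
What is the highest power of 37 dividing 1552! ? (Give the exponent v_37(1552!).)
v_37(1552!) = 42

Legendre's formula: v_p(n!) = Σ_{k ≥ 1} ⌊n / p^k⌋. For p = 37, n = 1552, the terms are:
  ⌊1552/37^1⌋ = ⌊1552/37⌋ = 41
  ⌊1552/37^2⌋ = ⌊1552/1369⌋ = 1
(the next term ⌊1552/37^3⌋ = 0, terminating the sum). Summing: v_37(1552!) = 41 + 1 = 42.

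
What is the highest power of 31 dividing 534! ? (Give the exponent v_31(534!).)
v_31(534!) = 17

Legendre's formula: v_p(n!) = Σ_{k ≥ 1} ⌊n / p^k⌋. For p = 31, n = 534, the terms are:
  ⌊534/31^1⌋ = ⌊534/31⌋ = 17
(the next term ⌊534/31^2⌋ = 0, terminating the sum). Summing: v_31(534!) = 17 = 17.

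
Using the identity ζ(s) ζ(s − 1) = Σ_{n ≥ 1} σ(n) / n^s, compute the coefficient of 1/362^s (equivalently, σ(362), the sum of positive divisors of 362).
σ(362) = 546

In the product (Σ m^0/m^s)(Σ k / k^s) = Σ (Σ_{d | n} d) / n^s, the coefficient of 1/n^s is σ(n) = Σ_{d | n} d. For n = 362, divisors are [1, 2, 181, 362]; summing: σ(362) = 546.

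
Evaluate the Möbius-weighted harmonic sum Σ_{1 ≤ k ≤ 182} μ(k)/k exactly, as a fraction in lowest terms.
Σ μ(k)/k = -42777633147096095202261336980430876153798047365508655725648588303365613/2698673146402774891360107038836843903137758765182175327729755799791307145

Values of μ(k) for 1 ≤ k ≤ 182: μ(1) = 1, μ(2) = -1, μ(3) = -1, μ(5) = -1, μ(6) = 1, μ(7) = -1, μ(10) = 1, μ(11) = -1, μ(13) = -1, μ(14) = 1, μ(15) = 1, μ(17) = -1, μ(19) = -1, μ(21) = 1, μ(22) = 1, μ(23) = -1, μ(26) = 1, μ(29) = -1, μ(30) = -1, μ(31) = -1, μ(33) = 1, μ(34) = 1, μ(35) = 1, μ(37) = -1, μ(38) = 1, μ(39) = 1, μ(41) = -1, μ(42) = -1, μ(43) = -1, μ(46) = 1, μ(47) = -1, μ(51) = 1, μ(53) = -1, μ(55) = 1, μ(57) = 1, μ(58) = 1, μ(59) = -1, μ(61) = -1, μ(62) = 1, μ(65) = 1, μ(66) = -1, μ(67) = -1, μ(69) = 1, μ(70) = -1, μ(71) = -1, μ(73) = -1, μ(74) = 1, μ(77) = 1, μ(78) = -1, μ(79) = -1, μ(82) = 1, μ(83) = -1, μ(85) = 1, μ(86) = 1, μ(87) = 1, μ(89) = -1, μ(91) = 1, μ(93) = 1, μ(94) = 1, μ(95) = 1, μ(97) = -1, μ(101) = -1, μ(102) = -1, μ(103) = -1, μ(105) = -1, μ(106) = 1, μ(107) = -1, μ(109) = -1, μ(110) = -1, μ(111) = 1, μ(113) = -1, μ(114) = -1, μ(115) = 1, μ(118) = 1, μ(119) = 1, μ(122) = 1, μ(123) = 1, μ(127) = -1, μ(129) = 1, μ(130) = -1, μ(131) = -1, μ(133) = 1, μ(134) = 1, μ(137) = -1, μ(138) = -1, μ(139) = -1, μ(141) = 1, μ(142) = 1, μ(143) = 1, μ(145) = 1, μ(146) = 1, μ(149) = -1, μ(151) = -1, μ(154) = -1, μ(155) = 1, μ(157) = -1, μ(158) = 1, μ(159) = 1, μ(161) = 1, μ(163) = -1, μ(165) = -1, μ(166) = 1, μ(167) = -1, μ(170) = -1, μ(173) = -1, μ(174) = -1, μ(177) = 1, μ(178) = 1, μ(179) = -1, μ(181) = -1, μ(182) = -1, with μ = 0 on non-squarefree integers. Summing μ(k)/k for k where μ(k) ≠ 0 gives -42777633147096095202261336980430876153798047365508655725648588303365613/2698673146402774891360107038836843903137758765182175327729755799791307145 ≈ -0.0159. (PNT ⟺ this sum → 0 as n → ∞.)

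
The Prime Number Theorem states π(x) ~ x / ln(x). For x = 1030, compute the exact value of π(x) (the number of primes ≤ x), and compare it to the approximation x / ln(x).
π(1030) = 172;  x/ln(x) ≈ 148.47;  relative error ≈ 13.68%.

Directly count primes up to 1030: π(1030) = 172. The PNT approximation gives 1030/ln(1030) ≈ 1030/6.93731 ≈ 148.47. Relative error (π(x) − x/ln(x)) / π(x) ≈ 13.68%; the approximation is known to undercount slightly (Li(x) is a better estimate).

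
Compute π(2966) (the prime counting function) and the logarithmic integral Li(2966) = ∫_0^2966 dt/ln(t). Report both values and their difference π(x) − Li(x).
π(2966) = 427;  Li(2966) ≈ 438.51;  π(x) − Li(x) ≈ -11.51.

Direct count of primes ≤ 2966 gives π(2966) = 427. Numerical evaluation of the logarithmic integral gives Li(2966) ≈ 438.51. The difference π(x) − Li(x) ≈ -11.51 is typically negative for small/moderate x (Li(x) overestimates), though Littlewood's theorem shows this sign changes infinitely often.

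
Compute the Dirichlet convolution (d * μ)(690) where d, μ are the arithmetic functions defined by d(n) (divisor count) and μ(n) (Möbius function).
(d * μ)(690) = 1

Divisors of 690: [1, 2, 3, 5, 6, 10, 15, 23, 30, 46, 69, 115, 138, 230, 345, 690]. For each d | 690:
  d = 1: d(1) · μ(690/1) = 1 · 1 = 1
  d = 2: d(2) · μ(690/2) = 2 · -1 = -2
  d = 3: d(3) · μ(690/3) = 2 · -1 = -2
  d = 5: d(5) · μ(690/5) = 2 · -1 = -2
  d = 6: d(6) · μ(690/6) = 4 · 1 = 4
  d = 10: d(10) · μ(690/10) = 4 · 1 = 4
  d = 15: d(15) · μ(690/15) = 4 · 1 = 4
  d = 23: d(23) · μ(690/23) = 2 · -1 = -2
  d = 30: d(30) · μ(690/30) = 8 · -1 = -8
  d = 46: d(46) · μ(690/46) = 4 · 1 = 4
  d = 69: d(69) · μ(690/69) = 4 · 1 = 4
  d = 115: d(115) · μ(690/115) = 4 · 1 = 4
  d = 138: d(138) · μ(690/138) = 8 · -1 = -8
  d = 230: d(230) · μ(690/230) = 8 · -1 = -8
  d = 345: d(345) · μ(690/345) = 8 · -1 = -8
  d = 690: d(690) · μ(690/690) = 16 · 1 = 16
Summing: (d * μ)(690) = 1 + -2 + -2 + -2 + 4 + 4 + 4 + -2 + -8 + 4 + 4 + 4 + -8 + -8 + -8 + 16 = 1.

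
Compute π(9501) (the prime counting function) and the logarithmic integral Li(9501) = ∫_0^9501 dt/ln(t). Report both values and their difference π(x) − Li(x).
π(9501) = 1177;  Li(9501) ≈ 1191.81;  π(x) − Li(x) ≈ -14.81.

Direct count of primes ≤ 9501 gives π(9501) = 1177. Numerical evaluation of the logarithmic integral gives Li(9501) ≈ 1191.81. The difference π(x) − Li(x) ≈ -14.81 is typically negative for small/moderate x (Li(x) overestimates), though Littlewood's theorem shows this sign changes infinitely often.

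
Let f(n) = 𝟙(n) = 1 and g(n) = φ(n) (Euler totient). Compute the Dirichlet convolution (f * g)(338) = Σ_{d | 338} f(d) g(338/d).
(𝟙 * φ)(338) = 338

Divisors of 338: [1, 2, 13, 26, 169, 338]. For each d | 338:
  d = 1: 𝟙(1) · φ(338/1) = 1 · 156 = 156
  d = 2: 𝟙(2) · φ(338/2) = 1 · 156 = 156
  d = 13: 𝟙(13) · φ(338/13) = 1 · 12 = 12
  d = 26: 𝟙(26) · φ(338/26) = 1 · 12 = 12
  d = 169: 𝟙(169) · φ(338/169) = 1 · 1 = 1
  d = 338: 𝟙(338) · φ(338/338) = 1 · 1 = 1
Summing: (𝟙 * φ)(338) = 156 + 156 + 12 + 12 + 1 + 1 = 338.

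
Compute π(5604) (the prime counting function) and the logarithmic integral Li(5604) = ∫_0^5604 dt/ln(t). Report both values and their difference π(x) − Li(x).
π(5604) = 738;  Li(5604) ≈ 754.72;  π(x) − Li(x) ≈ -16.72.

Direct count of primes ≤ 5604 gives π(5604) = 738. Numerical evaluation of the logarithmic integral gives Li(5604) ≈ 754.72. The difference π(x) − Li(x) ≈ -16.72 is typically negative for small/moderate x (Li(x) overestimates), though Littlewood's theorem shows this sign changes infinitely often.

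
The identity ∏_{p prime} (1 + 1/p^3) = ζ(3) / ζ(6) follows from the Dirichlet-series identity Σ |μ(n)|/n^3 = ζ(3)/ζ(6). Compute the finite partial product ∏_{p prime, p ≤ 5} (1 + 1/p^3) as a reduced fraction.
∏ = 147/125

The primes p ≤ 5 are [2, 3, 5]. For each, (1 + 1/p^3) = (p^3 + 1)/p^3. Multiplying these fractions over p ∈ [2, 3, 5] gives 147/125. (In the limit P → ∞ this tends to ζ(3)/ζ(6).)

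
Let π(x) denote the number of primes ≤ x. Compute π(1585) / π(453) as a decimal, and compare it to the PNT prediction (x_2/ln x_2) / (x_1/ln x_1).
π(1585)/π(453) = 250/87 ≈ 2.8736;  PNT prediction ≈ 2.9042.

π(453) = 87 and π(1585) = 250, so π(1585)/π(453) ≈ 2.8736. The PNT-predicted ratio is (1585/ln(1585)) / (453/ln(453)) ≈ 2.9042. The two agree to within a few percent, as expected.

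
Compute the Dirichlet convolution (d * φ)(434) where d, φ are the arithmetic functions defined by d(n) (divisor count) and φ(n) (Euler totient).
(d * φ)(434) = 768

Divisors of 434: [1, 2, 7, 14, 31, 62, 217, 434]. For each d | 434:
  d = 1: d(1) · φ(434/1) = 1 · 180 = 180
  d = 2: d(2) · φ(434/2) = 2 · 180 = 360
  d = 7: d(7) · φ(434/7) = 2 · 30 = 60
  d = 14: d(14) · φ(434/14) = 4 · 30 = 120
  d = 31: d(31) · φ(434/31) = 2 · 6 = 12
  d = 62: d(62) · φ(434/62) = 4 · 6 = 24
  d = 217: d(217) · φ(434/217) = 4 · 1 = 4
  d = 434: d(434) · φ(434/434) = 8 · 1 = 8
Summing: (d * φ)(434) = 180 + 360 + 60 + 120 + 12 + 24 + 4 + 8 = 768.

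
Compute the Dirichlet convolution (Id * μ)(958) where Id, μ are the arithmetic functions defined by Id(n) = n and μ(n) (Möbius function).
(Id * μ)(958) = 478

Divisors of 958: [1, 2, 479, 958]. For each d | 958:
  d = 1: Id(1) · μ(958/1) = 1 · 1 = 1
  d = 2: Id(2) · μ(958/2) = 2 · -1 = -2
  d = 479: Id(479) · μ(958/479) = 479 · -1 = -479
  d = 958: Id(958) · μ(958/958) = 958 · 1 = 958
Summing: (Id * μ)(958) = 1 + -2 + -479 + 958 = 478.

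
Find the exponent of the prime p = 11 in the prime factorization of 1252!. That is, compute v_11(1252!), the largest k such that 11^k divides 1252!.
v_11(1252!) = 123

Legendre's formula: v_p(n!) = Σ_{k ≥ 1} ⌊n / p^k⌋. For p = 11, n = 1252, the terms are:
  ⌊1252/11^1⌋ = ⌊1252/11⌋ = 113
  ⌊1252/11^2⌋ = ⌊1252/121⌋ = 10
(the next term ⌊1252/11^3⌋ = 0, terminating the sum). Summing: v_11(1252!) = 113 + 10 = 123.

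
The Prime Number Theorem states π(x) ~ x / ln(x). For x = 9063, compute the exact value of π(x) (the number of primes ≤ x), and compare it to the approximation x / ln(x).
π(9063) = 1126;  x/ln(x) ≈ 994.63;  relative error ≈ 11.67%.

Directly count primes up to 9063: π(9063) = 1126. The PNT approximation gives 9063/ln(9063) ≈ 9063/9.11196 ≈ 994.63. Relative error (π(x) − x/ln(x)) / π(x) ≈ 11.67%; the approximation is known to undercount slightly (Li(x) is a better estimate).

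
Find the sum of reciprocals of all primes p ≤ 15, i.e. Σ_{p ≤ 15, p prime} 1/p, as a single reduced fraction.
Σ 1/p = 40361/30030

π(15) = 6, so the primes ≤ 15 are [2, 3, 5, 7, 11, 13]. Summing 1/p over these primes: 40361/30030 ≈ 1.3440. Mertens estimate ln ln(15) + 0.2615 ≈ 1.2577.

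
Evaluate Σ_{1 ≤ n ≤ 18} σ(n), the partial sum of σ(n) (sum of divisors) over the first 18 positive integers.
Σ_{n ≤ 18} σ(n) = 277

Compute σ(n) for each 1 ≤ n ≤ 18: σ(1) = 1, σ(2) = 3, σ(3) = 4, σ(4) = 7, σ(5) = 6, σ(6) = 12, σ(7) = 8, σ(8) = 15, σ(9) = 13, σ(10) = 18, σ(11) = 12, σ(12) = 28, σ(13) = 14, σ(14) = 24, σ(15) = 24, σ(16) = 31, σ(17) = 18, σ(18) = 39. Summing all 18 values: 277. (Average order: Σ_{n ≤ x} σ(n) ~ (π²/12) x². For x = 18, (π²/12)·18² ≈ 266.48.)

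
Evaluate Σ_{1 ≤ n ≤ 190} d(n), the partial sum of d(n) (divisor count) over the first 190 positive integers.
Σ_{n ≤ 190} d(n) = 1031

Compute d(n) for each 1 ≤ n ≤ 190: d(1) = 1, d(2) = 2, d(3) = 2, d(4) = 3, d(5) = 2, d(6) = 4, d(7) = 2, d(8) = 4, d(9) = 3, d(10) = 4, d(11) = 2, d(12) = 6, d(13) = 2, d(14) = 4, d(15) = 4, d(16) = 5, d(17) = 2, d(18) = 6, d(19) = 2, d(20) = 6, d(21) = 4, d(22) = 4, d(23) = 2, d(24) = 8, d(25) = 3, d(26) = 4, d(27) = 4, d(28) = 6, d(29) = 2, d(30) = 8, d(31) = 2, d(32) = 6, d(33) = 4, d(34) = 4, d(35) = 4, d(36) = 9, d(37) = 2, d(38) = 4, d(39) = 4, d(40) = 8, d(41) = 2, d(42) = 8, d(43) = 2, d(44) = 6, d(45) = 6, d(46) = 4, d(47) = 2, d(48) = 10, d(49) = 3, d(50) = 6, d(51) = 4, d(52) = 6, d(53) = 2, d(54) = 8, d(55) = 4, d(56) = 8, d(57) = 4, d(58) = 4, d(59) = 2, d(60) = 12, d(61) = 2, d(62) = 4, d(63) = 6, d(64) = 7, d(65) = 4, d(66) = 8, d(67) = 2, d(68) = 6, d(69) = 4, d(70) = 8, d(71) = 2, d(72) = 12, d(73) = 2, d(74) = 4, d(75) = 6, d(76) = 6, d(77) = 4, d(78) = 8, d(79) = 2, d(80) = 10, d(81) = 5, d(82) = 4, d(83) = 2, d(84) = 12, d(85) = 4, d(86) = 4, d(87) = 4, d(88) = 8, d(89) = 2, d(90) = 12, d(91) = 4, d(92) = 6, d(93) = 4, d(94) = 4, d(95) = 4, d(96) = 12, d(97) = 2, d(98) = 6, d(99) = 6, d(100) = 9, d(101) = 2, d(102) = 8, d(103) = 2, d(104) = 8, d(105) = 8, d(106) = 4, d(107) = 2, d(108) = 12, d(109) = 2, d(110) = 8, d(111) = 4, d(112) = 10, d(113) = 2, d(114) = 8, d(115) = 4, d(116) = 6, d(117) = 6, d(118) = 4, d(119) = 4, d(120) = 16, d(121) = 3, d(122) = 4, d(123) = 4, d(124) = 6, d(125) = 4, d(126) = 12, d(127) = 2, d(128) = 8, d(129) = 4, d(130) = 8, d(131) = 2, d(132) = 12, d(133) = 4, d(134) = 4, d(135) = 8, d(136) = 8, d(137) = 2, d(138) = 8, d(139) = 2, d(140) = 12, d(141) = 4, d(142) = 4, d(143) = 4, d(144) = 15, d(145) = 4, d(146) = 4, d(147) = 6, d(148) = 6, d(149) = 2, d(150) = 12, d(151) = 2, d(152) = 8, d(153) = 6, d(154) = 8, d(155) = 4, d(156) = 12, d(157) = 2, d(158) = 4, d(159) = 4, d(160) = 12, d(161) = 4, d(162) = 10, d(163) = 2, d(164) = 6, d(165) = 8, d(166) = 4, d(167) = 2, d(168) = 16, d(169) = 3, d(170) = 8, d(171) = 6, d(172) = 6, d(173) = 2, d(174) = 8, d(175) = 6, d(176) = 10, d(177) = 4, d(178) = 4, d(179) = 2, d(180) = 18, d(181) = 2, d(182) = 8, d(183) = 4, d(184) = 8, d(185) = 4, d(186) = 8, d(187) = 4, d(188) = 6, d(189) = 8, d(190) = 8. Summing all 190 values: 1031. (Dirichlet's divisor formula: Σ_{n ≤ x} d(n) = x ln(x) + (2γ − 1) x + O(√x). For x = 190, the asymptotic estimate is ≈ 1026.28.)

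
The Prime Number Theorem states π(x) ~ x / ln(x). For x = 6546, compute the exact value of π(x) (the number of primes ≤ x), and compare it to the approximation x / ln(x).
π(6546) = 844;  x/ln(x) ≈ 745.00;  relative error ≈ 11.73%.

Directly count primes up to 6546: π(6546) = 844. The PNT approximation gives 6546/ln(6546) ≈ 6546/8.78661 ≈ 745.00. Relative error (π(x) − x/ln(x)) / π(x) ≈ 11.73%; the approximation is known to undercount slightly (Li(x) is a better estimate).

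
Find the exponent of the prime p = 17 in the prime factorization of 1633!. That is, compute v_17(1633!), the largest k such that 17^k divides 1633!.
v_17(1633!) = 101

Legendre's formula: v_p(n!) = Σ_{k ≥ 1} ⌊n / p^k⌋. For p = 17, n = 1633, the terms are:
  ⌊1633/17^1⌋ = ⌊1633/17⌋ = 96
  ⌊1633/17^2⌋ = ⌊1633/289⌋ = 5
(the next term ⌊1633/17^3⌋ = 0, terminating the sum). Summing: v_17(1633!) = 96 + 5 = 101.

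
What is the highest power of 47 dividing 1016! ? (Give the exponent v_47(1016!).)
v_47(1016!) = 21

Legendre's formula: v_p(n!) = Σ_{k ≥ 1} ⌊n / p^k⌋. For p = 47, n = 1016, the terms are:
  ⌊1016/47^1⌋ = ⌊1016/47⌋ = 21
(the next term ⌊1016/47^2⌋ = 0, terminating the sum). Summing: v_47(1016!) = 21 = 21.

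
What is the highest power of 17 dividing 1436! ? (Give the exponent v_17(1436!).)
v_17(1436!) = 88

Legendre's formula: v_p(n!) = Σ_{k ≥ 1} ⌊n / p^k⌋. For p = 17, n = 1436, the terms are:
  ⌊1436/17^1⌋ = ⌊1436/17⌋ = 84
  ⌊1436/17^2⌋ = ⌊1436/289⌋ = 4
(the next term ⌊1436/17^3⌋ = 0, terminating the sum). Summing: v_17(1436!) = 84 + 4 = 88.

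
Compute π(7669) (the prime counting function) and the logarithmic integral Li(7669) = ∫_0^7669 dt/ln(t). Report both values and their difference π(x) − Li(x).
π(7669) = 972;  Li(7669) ≈ 989.50;  π(x) − Li(x) ≈ -17.50.

Direct count of primes ≤ 7669 gives π(7669) = 972. Numerical evaluation of the logarithmic integral gives Li(7669) ≈ 989.50. The difference π(x) − Li(x) ≈ -17.50 is typically negative for small/moderate x (Li(x) overestimates), though Littlewood's theorem shows this sign changes infinitely often.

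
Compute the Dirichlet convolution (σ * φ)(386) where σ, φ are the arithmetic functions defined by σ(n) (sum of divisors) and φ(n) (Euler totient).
(σ * φ)(386) = 1544

Divisors of 386: [1, 2, 193, 386]. For each d | 386:
  d = 1: σ(1) · φ(386/1) = 1 · 192 = 192
  d = 2: σ(2) · φ(386/2) = 3 · 192 = 576
  d = 193: σ(193) · φ(386/193) = 194 · 1 = 194
  d = 386: σ(386) · φ(386/386) = 582 · 1 = 582
Summing: (σ * φ)(386) = 192 + 576 + 194 + 582 = 1544.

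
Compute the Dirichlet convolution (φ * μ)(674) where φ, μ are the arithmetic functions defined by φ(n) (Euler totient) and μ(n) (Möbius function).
(φ * μ)(674) = 0

Divisors of 674: [1, 2, 337, 674]. For each d | 674:
  d = 1: φ(1) · μ(674/1) = 1 · 1 = 1
  d = 2: φ(2) · μ(674/2) = 1 · -1 = -1
  d = 337: φ(337) · μ(674/337) = 336 · -1 = -336
  d = 674: φ(674) · μ(674/674) = 336 · 1 = 336
Summing: (φ * μ)(674) = 1 + -1 + -336 + 336 = 0.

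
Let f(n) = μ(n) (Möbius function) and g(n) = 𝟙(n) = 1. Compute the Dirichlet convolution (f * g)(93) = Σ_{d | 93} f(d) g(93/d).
(μ * 𝟙)(93) = 0

Divisors of 93: [1, 3, 31, 93]. For each d | 93:
  d = 1: μ(1) · 𝟙(93/1) = 1 · 1 = 1
  d = 3: μ(3) · 𝟙(93/3) = -1 · 1 = -1
  d = 31: μ(31) · 𝟙(93/31) = -1 · 1 = -1
  d = 93: μ(93) · 𝟙(93/93) = 1 · 1 = 1
Summing: (μ * 𝟙)(93) = 1 + -1 + -1 + 1 = 0.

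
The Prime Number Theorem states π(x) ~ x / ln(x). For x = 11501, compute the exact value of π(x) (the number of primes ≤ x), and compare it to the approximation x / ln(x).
π(11501) = 1387;  x/ln(x) ≈ 1230.03;  relative error ≈ 11.32%.

Directly count primes up to 11501: π(11501) = 1387. The PNT approximation gives 11501/ln(11501) ≈ 11501/9.35019 ≈ 1230.03. Relative error (π(x) − x/ln(x)) / π(x) ≈ 11.32%; the approximation is known to undercount slightly (Li(x) is a better estimate).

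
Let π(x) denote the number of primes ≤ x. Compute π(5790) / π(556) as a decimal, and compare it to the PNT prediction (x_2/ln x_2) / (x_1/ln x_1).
π(5790)/π(556) = 759/101 ≈ 7.5149;  PNT prediction ≈ 7.5973.

π(556) = 101 and π(5790) = 759, so π(5790)/π(556) ≈ 7.5149. The PNT-predicted ratio is (5790/ln(5790)) / (556/ln(556)) ≈ 7.5973. The two agree to within a few percent, as expected.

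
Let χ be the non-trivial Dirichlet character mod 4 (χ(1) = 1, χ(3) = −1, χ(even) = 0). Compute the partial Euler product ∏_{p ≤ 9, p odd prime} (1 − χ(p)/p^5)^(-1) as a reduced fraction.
∏ = 12762815625/12811998848

The odd primes p ≤ 9 are [3, 5, 7]. For each, χ(p) = 1 if p ≡ 1 mod 4, χ(p) = −1 if p ≡ 3 mod 4. Taking (1 − χ(p)/p^5)^(-1) = p^5/(p^5 − χ(p)): (1 − (-1)/3^5)^(-1) · (1 − (1)/5^5)^(-1) · (1 − (-1)/7^5)^(-1) = 12762815625/12811998848.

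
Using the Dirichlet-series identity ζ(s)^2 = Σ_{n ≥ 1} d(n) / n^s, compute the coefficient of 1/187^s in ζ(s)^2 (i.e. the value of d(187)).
d(187) = 4

ζ(s)^2 = (Σ 1/m^s)(Σ 1/k^s). The coefficient of 1/n^s in the product is the number of ordered pairs (m, k) with mk = n, which equals d(n). For n = 187, divisors are [1, 11, 17, 187], so d(187) = 4.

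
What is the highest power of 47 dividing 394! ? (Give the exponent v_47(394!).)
v_47(394!) = 8

Legendre's formula: v_p(n!) = Σ_{k ≥ 1} ⌊n / p^k⌋. For p = 47, n = 394, the terms are:
  ⌊394/47^1⌋ = ⌊394/47⌋ = 8
(the next term ⌊394/47^2⌋ = 0, terminating the sum). Summing: v_47(394!) = 8 = 8.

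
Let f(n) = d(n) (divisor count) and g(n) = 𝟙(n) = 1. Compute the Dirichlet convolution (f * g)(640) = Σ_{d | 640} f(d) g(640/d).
(d * 𝟙)(640) = 108

Divisors of 640: [1, 2, 4, 5, 8, 10, 16, 20, 32, 40, 64, 80, 128, 160, 320, 640]. For each d | 640:
  d = 1: d(1) · 𝟙(640/1) = 1 · 1 = 1
  d = 2: d(2) · 𝟙(640/2) = 2 · 1 = 2
  d = 4: d(4) · 𝟙(640/4) = 3 · 1 = 3
  d = 5: d(5) · 𝟙(640/5) = 2 · 1 = 2
  d = 8: d(8) · 𝟙(640/8) = 4 · 1 = 4
  d = 10: d(10) · 𝟙(640/10) = 4 · 1 = 4
  d = 16: d(16) · 𝟙(640/16) = 5 · 1 = 5
  d = 20: d(20) · 𝟙(640/20) = 6 · 1 = 6
  d = 32: d(32) · 𝟙(640/32) = 6 · 1 = 6
  d = 40: d(40) · 𝟙(640/40) = 8 · 1 = 8
  d = 64: d(64) · 𝟙(640/64) = 7 · 1 = 7
  d = 80: d(80) · 𝟙(640/80) = 10 · 1 = 10
  d = 128: d(128) · 𝟙(640/128) = 8 · 1 = 8
  d = 160: d(160) · 𝟙(640/160) = 12 · 1 = 12
  d = 320: d(320) · 𝟙(640/320) = 14 · 1 = 14
  d = 640: d(640) · 𝟙(640/640) = 16 · 1 = 16
Summing: (d * 𝟙)(640) = 1 + 2 + 3 + 2 + 4 + 4 + 5 + 6 + 6 + 8 + 7 + 10 + 8 + 12 + 14 + 16 = 108.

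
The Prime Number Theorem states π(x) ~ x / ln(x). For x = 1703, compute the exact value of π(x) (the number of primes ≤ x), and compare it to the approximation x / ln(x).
π(1703) = 266;  x/ln(x) ≈ 228.89;  relative error ≈ 13.95%.

Directly count primes up to 1703: π(1703) = 266. The PNT approximation gives 1703/ln(1703) ≈ 1703/7.44015 ≈ 228.89. Relative error (π(x) − x/ln(x)) / π(x) ≈ 13.95%; the approximation is known to undercount slightly (Li(x) is a better estimate).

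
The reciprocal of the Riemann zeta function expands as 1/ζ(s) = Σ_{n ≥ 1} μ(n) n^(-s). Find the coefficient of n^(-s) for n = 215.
μ(215) = 1

Factor n = 215 = 5 · 43. μ(n) = 0 if any exponent ≥ 2 (not squarefree); otherwise μ(n) = (−1)^{ω(n)} where ω(n) is the number of distinct prime factors. Applying: μ(215) = 1.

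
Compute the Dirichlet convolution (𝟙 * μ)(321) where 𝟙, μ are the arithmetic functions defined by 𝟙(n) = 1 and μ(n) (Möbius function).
(𝟙 * μ)(321) = 0

Divisors of 321: [1, 3, 107, 321]. For each d | 321:
  d = 1: 𝟙(1) · μ(321/1) = 1 · 1 = 1
  d = 3: 𝟙(3) · μ(321/3) = 1 · -1 = -1
  d = 107: 𝟙(107) · μ(321/107) = 1 · -1 = -1
  d = 321: 𝟙(321) · μ(321/321) = 1 · 1 = 1
Summing: (𝟙 * μ)(321) = 1 + -1 + -1 + 1 = 0.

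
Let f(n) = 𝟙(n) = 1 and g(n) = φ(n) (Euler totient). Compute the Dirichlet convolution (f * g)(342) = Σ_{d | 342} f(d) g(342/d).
(𝟙 * φ)(342) = 342

Divisors of 342: [1, 2, 3, 6, 9, 18, 19, 38, 57, 114, 171, 342]. For each d | 342:
  d = 1: 𝟙(1) · φ(342/1) = 1 · 108 = 108
  d = 2: 𝟙(2) · φ(342/2) = 1 · 108 = 108
  d = 3: 𝟙(3) · φ(342/3) = 1 · 36 = 36
  d = 6: 𝟙(6) · φ(342/6) = 1 · 36 = 36
  d = 9: 𝟙(9) · φ(342/9) = 1 · 18 = 18
  d = 18: 𝟙(18) · φ(342/18) = 1 · 18 = 18
  d = 19: 𝟙(19) · φ(342/19) = 1 · 6 = 6
  d = 38: 𝟙(38) · φ(342/38) = 1 · 6 = 6
  d = 57: 𝟙(57) · φ(342/57) = 1 · 2 = 2
  d = 114: 𝟙(114) · φ(342/114) = 1 · 2 = 2
  d = 171: 𝟙(171) · φ(342/171) = 1 · 1 = 1
  d = 342: 𝟙(342) · φ(342/342) = 1 · 1 = 1
Summing: (𝟙 * φ)(342) = 108 + 108 + 36 + 36 + 18 + 18 + 6 + 6 + 2 + 2 + 1 + 1 = 342.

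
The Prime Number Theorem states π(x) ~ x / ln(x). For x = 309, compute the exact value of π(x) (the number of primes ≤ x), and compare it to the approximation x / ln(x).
π(309) = 63;  x/ln(x) ≈ 53.90;  relative error ≈ 14.45%.

Directly count primes up to 309: π(309) = 63. The PNT approximation gives 309/ln(309) ≈ 309/5.73334 ≈ 53.90. Relative error (π(x) − x/ln(x)) / π(x) ≈ 14.45%; the approximation is known to undercount slightly (Li(x) is a better estimate).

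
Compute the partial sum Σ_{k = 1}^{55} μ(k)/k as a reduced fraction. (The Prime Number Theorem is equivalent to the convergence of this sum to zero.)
Σ μ(k)/k = -17255220085293371/10863052825730014910

Values of μ(k) for 1 ≤ k ≤ 55: μ(1) = 1, μ(2) = -1, μ(3) = -1, μ(5) = -1, μ(6) = 1, μ(7) = -1, μ(10) = 1, μ(11) = -1, μ(13) = -1, μ(14) = 1, μ(15) = 1, μ(17) = -1, μ(19) = -1, μ(21) = 1, μ(22) = 1, μ(23) = -1, μ(26) = 1, μ(29) = -1, μ(30) = -1, μ(31) = -1, μ(33) = 1, μ(34) = 1, μ(35) = 1, μ(37) = -1, μ(38) = 1, μ(39) = 1, μ(41) = -1, μ(42) = -1, μ(43) = -1, μ(46) = 1, μ(47) = -1, μ(51) = 1, μ(53) = -1, μ(55) = 1, with μ = 0 on non-squarefree integers. Summing μ(k)/k for k where μ(k) ≠ 0 gives -17255220085293371/10863052825730014910 ≈ -0.0016. (PNT ⟺ this sum → 0 as n → ∞.)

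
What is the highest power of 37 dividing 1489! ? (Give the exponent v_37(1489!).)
v_37(1489!) = 41

Legendre's formula: v_p(n!) = Σ_{k ≥ 1} ⌊n / p^k⌋. For p = 37, n = 1489, the terms are:
  ⌊1489/37^1⌋ = ⌊1489/37⌋ = 40
  ⌊1489/37^2⌋ = ⌊1489/1369⌋ = 1
(the next term ⌊1489/37^3⌋ = 0, terminating the sum). Summing: v_37(1489!) = 40 + 1 = 41.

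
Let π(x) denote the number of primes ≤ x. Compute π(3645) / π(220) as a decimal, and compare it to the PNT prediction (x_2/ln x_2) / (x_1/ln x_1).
π(3645)/π(220) = 510/47 ≈ 10.8511;  PNT prediction ≈ 10.8964.

π(220) = 47 and π(3645) = 510, so π(3645)/π(220) ≈ 10.8511. The PNT-predicted ratio is (3645/ln(3645)) / (220/ln(220)) ≈ 10.8964. The two agree to within a few percent, as expected.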